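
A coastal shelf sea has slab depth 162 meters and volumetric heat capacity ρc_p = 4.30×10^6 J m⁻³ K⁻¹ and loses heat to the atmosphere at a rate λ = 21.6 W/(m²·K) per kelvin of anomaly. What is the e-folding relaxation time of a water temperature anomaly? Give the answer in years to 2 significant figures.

1.0 years

Areal heat capacity C = ρc_p × D = 4.30×10^6 × 162 = 6.97×10^8 J m⁻² K⁻¹.
Relaxation time τ = C / λ = 6.97×10^8 / 21.6 = 3.22×10^7 s.
In years: 3.22×10^7 s / (3.156×10^7 s/year) = 1.02 years.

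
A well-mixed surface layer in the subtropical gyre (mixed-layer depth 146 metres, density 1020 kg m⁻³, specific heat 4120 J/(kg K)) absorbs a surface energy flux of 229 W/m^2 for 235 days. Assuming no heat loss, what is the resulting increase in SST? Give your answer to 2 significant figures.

7.6 K

Areal heat capacity C = ρ c_p D = 1020 × 4120 × 146 = 6.14×10^8 J/(m^2 K).
Net heat input Q = F Δt = 229 × (235 days × 86400 s/day) = 4.65×10^9 J/m².
ΔT = Q / C = 4.65×10^9 / 6.14×10^8 = 7.58 K.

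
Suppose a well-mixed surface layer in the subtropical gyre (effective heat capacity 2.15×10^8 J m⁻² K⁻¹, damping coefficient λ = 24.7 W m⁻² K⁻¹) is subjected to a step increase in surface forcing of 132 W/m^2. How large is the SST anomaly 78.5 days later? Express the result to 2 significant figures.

Areal heat capacity C = 2.15×10^8 J m⁻² K⁻¹ (given).
τ = C / λ = 2.15×10^8 / 24.7 = 8.70×10^6 s.
Equilibrium anomaly ΔT_eq = F / λ = 132 / 24.7 = 5.34 K.
t = 78.5 days = 6.78×10^6 s, so t/τ = 0.779.
ΔT(t) = ΔT_eq (1 − e^(−t/τ)) = 5.34 × (1 − e^−0.779) = 2.89 K.

2.9 K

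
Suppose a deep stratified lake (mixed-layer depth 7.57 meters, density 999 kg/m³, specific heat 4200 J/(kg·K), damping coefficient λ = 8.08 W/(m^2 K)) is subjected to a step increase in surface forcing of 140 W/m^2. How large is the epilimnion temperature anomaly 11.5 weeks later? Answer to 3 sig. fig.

Areal heat capacity C = ρ c_p D = 999 × 4200 × 7.57 = 3.18×10^7 J/(m^2 K).
τ = C / λ = 3.18×10^7 / 8.08 = 3.93×10^6 s.
Equilibrium anomaly ΔT_eq = F / λ = 140 / 8.08 = 17.3 K.
t = 11.5 weeks = 6.96×10^6 s, so t/τ = 1.77.
ΔT(t) = ΔT_eq (1 − e^(−t/τ)) = 17.3 × (1 − e^−1.77) = 14.4 K.

14.4 K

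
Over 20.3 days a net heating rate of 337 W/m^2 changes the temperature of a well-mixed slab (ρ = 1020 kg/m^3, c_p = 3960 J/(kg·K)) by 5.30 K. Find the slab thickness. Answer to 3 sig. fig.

Heat input Q = F Δt = 337 × 1.75×10^6 s = 5.91×10^8 J/m².
Required areal heat capacity C = Q / ΔT = 1.12×10^8 J/(m²·K).
Depth D = C / (ρ c_p) = 1.12×10^8 / (1020 × 3960) = 27.6 m.

27.6 m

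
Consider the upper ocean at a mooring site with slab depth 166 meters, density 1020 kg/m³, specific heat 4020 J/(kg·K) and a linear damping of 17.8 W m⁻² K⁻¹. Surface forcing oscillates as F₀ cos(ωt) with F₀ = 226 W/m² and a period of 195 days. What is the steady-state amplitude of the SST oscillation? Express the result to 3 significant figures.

0.888 K

Areal heat capacity C = ρ c_p D = 1020 × 4020 × 166 = 6.81×10^8 J/(m^2 K).
Angular frequency ω = 2π / T = 2π / 1.68×10^7 s = 3.73×10^-7 s⁻¹.
√((Cω)² + λ²) = √((254)² + 17.8²) = 254 W/(m²·K).
Amplitude A = F₀ / √((Cω)²+λ²) = 226 / 254 = 0.888 K.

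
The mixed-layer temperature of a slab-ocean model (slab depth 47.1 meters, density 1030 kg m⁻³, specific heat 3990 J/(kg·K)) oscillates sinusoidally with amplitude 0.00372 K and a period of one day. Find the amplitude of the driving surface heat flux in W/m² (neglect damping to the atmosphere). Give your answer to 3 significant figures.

52.4

Areal heat capacity C = ρ c_p D = 1030 × 3990 × 47.1 = 1.94×10^8 J/(m^2 K).
ω = 2π / 86400 s = 7.27×10^-5 s⁻¹.
Cω = 1.94×10^8 × 7.27×10^-5 = 14100 W/(m²·K).
F₀ = A × Cω = 0.00372 × 14100 = 52.4 W/m².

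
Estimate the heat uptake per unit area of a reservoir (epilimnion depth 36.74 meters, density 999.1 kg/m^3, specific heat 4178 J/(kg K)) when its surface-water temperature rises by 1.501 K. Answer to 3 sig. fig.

Areal heat capacity C = ρ c_p D = 999.1 × 4178 × 36.74 = 1.53×10^8 J/(m^2 K).
ΔQ = C ΔT = 1.53×10^8 × 1.501 = 2.30×10^8 J/m².

2.30×10^8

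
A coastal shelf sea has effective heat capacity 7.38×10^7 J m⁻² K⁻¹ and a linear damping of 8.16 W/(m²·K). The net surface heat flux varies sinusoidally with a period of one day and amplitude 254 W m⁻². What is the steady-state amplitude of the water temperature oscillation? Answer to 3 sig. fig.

Areal heat capacity C = 7.38×10^7 J m⁻² K⁻¹ (given).
Angular frequency ω = 2π / T = 2π / 86400 s = 7.27×10^-5 s⁻¹.
√((Cω)² + λ²) = √((5370)² + 8.16²) = 5370 W/(m²·K).
Amplitude A = F₀ / √((Cω)²+λ²) = 254 / 5370 = 0.0473 K.

0.0473 K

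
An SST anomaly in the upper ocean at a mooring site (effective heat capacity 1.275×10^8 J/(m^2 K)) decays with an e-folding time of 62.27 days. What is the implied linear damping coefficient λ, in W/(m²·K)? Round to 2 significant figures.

24

Areal heat capacity C = 1.275×10^8 J/(m^2 K) (given).
τ = 62.27 days = 5.38×10^6 s.
λ = C / τ = 1.27×10^8 / 5.38×10^6 = 23.7 W/(m²·K).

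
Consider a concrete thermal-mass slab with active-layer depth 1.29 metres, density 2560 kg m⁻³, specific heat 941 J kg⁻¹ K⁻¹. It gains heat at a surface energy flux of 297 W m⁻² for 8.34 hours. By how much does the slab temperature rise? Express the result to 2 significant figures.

Areal heat capacity C = ρ c_p D = 2560 × 941 × 1.29 = 3.11×10^6 J/(m^2 K).
Net heat input Q = F Δt = 297 × (8.34 hours × 3600 s/hour) = 8.92×10^6 J/m².
ΔT = Q / C = 8.92×10^6 / 3.11×10^6 = 2.87 K.

2.9 K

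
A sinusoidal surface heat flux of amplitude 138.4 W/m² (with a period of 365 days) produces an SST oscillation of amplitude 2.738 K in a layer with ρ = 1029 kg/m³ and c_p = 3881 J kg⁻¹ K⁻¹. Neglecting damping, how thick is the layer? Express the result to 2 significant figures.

64 m

ω = 2π / 3.15×10^7 s = 1.99×10^-7 s⁻¹.
Required C = F₀ / (A ω) = 138.4 / (2.738 × 1.99×10^-7) = 2.54×10^8 J/(m²·K).
D = C / (ρ c_p) = 2.54×10^8 / (1029 × 3881) = 63.5 m.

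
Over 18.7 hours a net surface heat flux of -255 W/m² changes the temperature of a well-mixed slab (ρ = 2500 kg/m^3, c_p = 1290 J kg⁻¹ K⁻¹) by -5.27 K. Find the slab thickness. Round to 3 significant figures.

1.01 m

Heat input Q = F Δt = -255 × 67300 s = -1.72×10^7 J/m².
Required areal heat capacity C = Q / ΔT = 3.26×10^6 J/(m²·K).
Depth D = C / (ρ c_p) = 3.26×10^6 / (2500 × 1290) = 1.01 m.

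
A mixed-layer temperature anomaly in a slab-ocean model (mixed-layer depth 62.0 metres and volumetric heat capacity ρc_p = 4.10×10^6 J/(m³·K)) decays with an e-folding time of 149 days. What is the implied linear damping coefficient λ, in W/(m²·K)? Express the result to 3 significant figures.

19.7

Areal heat capacity C = ρc_p × D = 4.10×10^6 × 62.0 = 2.54×10^8 J m⁻² K⁻¹.
τ = 149 days = 1.29×10^7 s.
λ = C / τ = 2.54×10^8 / 1.29×10^7 = 19.7 W/(m²·K).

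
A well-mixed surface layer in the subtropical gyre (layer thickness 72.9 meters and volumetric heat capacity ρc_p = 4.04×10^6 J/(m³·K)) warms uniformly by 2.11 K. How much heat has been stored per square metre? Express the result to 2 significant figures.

6.2×10^8

Areal heat capacity C = ρc_p × D = 4.04×10^6 × 72.9 = 2.95×10^8 J/(m^2 K).
ΔQ = C ΔT = 2.95×10^8 × 2.11 = 6.21×10^8 J/m².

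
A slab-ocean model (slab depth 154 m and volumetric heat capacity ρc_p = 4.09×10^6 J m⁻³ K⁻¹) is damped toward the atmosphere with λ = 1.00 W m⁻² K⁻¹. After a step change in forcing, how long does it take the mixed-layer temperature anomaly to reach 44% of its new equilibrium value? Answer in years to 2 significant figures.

12 years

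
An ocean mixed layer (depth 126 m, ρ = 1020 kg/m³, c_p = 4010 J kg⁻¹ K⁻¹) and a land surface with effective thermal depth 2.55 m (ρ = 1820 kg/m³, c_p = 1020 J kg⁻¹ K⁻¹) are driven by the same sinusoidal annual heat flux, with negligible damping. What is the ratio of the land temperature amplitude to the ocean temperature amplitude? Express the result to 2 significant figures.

C_ocean = 1020 × 4010 × 126 = 5.15×10^8 J/(m²·K).
C_land = 1820 × 1020 × 2.55 = 4.73×10^6 J/(m²·K).
Undamped amplitude ∝ 1/C, so A_land/A_ocean = C_ocean/C_land = 109.

110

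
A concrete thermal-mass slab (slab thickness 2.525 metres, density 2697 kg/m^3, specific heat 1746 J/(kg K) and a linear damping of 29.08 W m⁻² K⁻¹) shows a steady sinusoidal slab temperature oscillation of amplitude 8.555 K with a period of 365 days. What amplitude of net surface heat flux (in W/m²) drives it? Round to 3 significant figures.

250

Areal heat capacity C = ρ c_p D = 2697 × 1746 × 2.525 = 1.19×10^7 J/(m^2 K).
ω = 2π / 3.15×10^7 s = 1.99×10^-7 s⁻¹.
√((Cω)² + λ²) = √((2.37)² + 29.08²) = 29.2 W/(m²·K).
F₀ = A × √((Cω)²+λ²) = 8.555 × 29.2 = 250 W/m².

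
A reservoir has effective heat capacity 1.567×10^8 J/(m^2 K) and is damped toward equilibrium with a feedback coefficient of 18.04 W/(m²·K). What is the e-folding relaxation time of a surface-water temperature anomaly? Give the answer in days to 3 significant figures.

101 days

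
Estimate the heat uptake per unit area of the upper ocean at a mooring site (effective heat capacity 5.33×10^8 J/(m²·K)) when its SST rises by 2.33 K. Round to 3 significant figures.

Areal heat capacity C = 5.33×10^8 J/(m²·K) (given).
ΔQ = C ΔT = 5.33×10^8 × 2.33 = 1.24×10^9 J/m².

1.24×10^9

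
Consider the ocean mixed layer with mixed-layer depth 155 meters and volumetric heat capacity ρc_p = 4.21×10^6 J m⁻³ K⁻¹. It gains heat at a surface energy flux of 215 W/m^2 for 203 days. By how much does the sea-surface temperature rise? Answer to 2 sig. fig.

5.8 K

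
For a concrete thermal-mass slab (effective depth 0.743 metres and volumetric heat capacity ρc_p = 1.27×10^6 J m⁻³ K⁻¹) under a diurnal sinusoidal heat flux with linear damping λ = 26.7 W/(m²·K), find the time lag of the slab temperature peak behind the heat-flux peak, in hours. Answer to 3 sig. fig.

Areal heat capacity C = ρc_p × D = 1.27×10^6 × 0.743 = 9.44×10^5 J m⁻² K⁻¹.
ω = 2π / 86400 s = 7.27×10^-5 s⁻¹.
Phase lag φ = arctan(Cω/λ) = arctan(68.6/26.7) = 1.20 rad.
Time lag = φ / ω = 1.20 / 7.27×10^-5 = 16500 s = 4.58 hours.

4.58 hours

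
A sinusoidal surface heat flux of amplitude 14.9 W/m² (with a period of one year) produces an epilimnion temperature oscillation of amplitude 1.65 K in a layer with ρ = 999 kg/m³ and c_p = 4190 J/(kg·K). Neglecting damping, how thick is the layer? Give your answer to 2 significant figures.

11 m

ω = 2π / 3.15×10^7 s = 1.99×10^-7 s⁻¹.
Required C = F₀ / (A ω) = 14.9 / (1.65 × 1.99×10^-7) = 4.53×10^7 J/(m²·K).
D = C / (ρ c_p) = 4.53×10^7 / (999 × 4190) = 10.8 m.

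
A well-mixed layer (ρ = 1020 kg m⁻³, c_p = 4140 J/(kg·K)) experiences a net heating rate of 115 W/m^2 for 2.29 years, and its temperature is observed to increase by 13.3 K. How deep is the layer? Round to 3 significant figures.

148 m

Heat input Q = F Δt = 115 × 7.23×10^7 s = 8.31×10^9 J/m².
Required areal heat capacity C = Q / ΔT = 6.25×10^8 J/(m²·K).
Depth D = C / (ρ c_p) = 6.25×10^8 / (1020 × 4140) = 148 m.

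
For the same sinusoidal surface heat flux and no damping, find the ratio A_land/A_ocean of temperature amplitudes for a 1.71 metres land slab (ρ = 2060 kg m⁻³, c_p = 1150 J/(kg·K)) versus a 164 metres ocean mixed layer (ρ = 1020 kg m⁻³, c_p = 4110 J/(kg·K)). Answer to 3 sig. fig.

170

C_ocean = 1020 × 4110 × 164 = 6.88×10^8 J/(m²·K).
C_land = 2060 × 1150 × 1.71 = 4.05×10^6 J/(m²·K).
Undamped amplitude ∝ 1/C, so A_land/A_ocean = C_ocean/C_land = 170.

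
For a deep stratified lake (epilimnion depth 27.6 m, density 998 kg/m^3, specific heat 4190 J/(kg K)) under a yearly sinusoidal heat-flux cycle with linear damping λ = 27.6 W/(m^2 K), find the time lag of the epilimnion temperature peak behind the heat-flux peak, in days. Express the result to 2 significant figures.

40 days

Areal heat capacity C = ρ c_p D = 998 × 4190 × 27.6 = 1.15×10^8 J m⁻² K⁻¹.
ω = 2π / 3.15×10^7 s = 1.99×10^-7 s⁻¹.
Phase lag φ = arctan(Cω/λ) = arctan(23.0/27.6) = 0.695 rad.
Time lag = φ / ω = 0.695 / 1.99×10^-7 = 3.49×10^6 s = 40.4 days.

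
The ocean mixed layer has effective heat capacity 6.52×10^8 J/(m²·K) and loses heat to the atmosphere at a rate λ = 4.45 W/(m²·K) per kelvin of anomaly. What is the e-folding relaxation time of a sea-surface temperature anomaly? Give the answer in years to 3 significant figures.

4.64 years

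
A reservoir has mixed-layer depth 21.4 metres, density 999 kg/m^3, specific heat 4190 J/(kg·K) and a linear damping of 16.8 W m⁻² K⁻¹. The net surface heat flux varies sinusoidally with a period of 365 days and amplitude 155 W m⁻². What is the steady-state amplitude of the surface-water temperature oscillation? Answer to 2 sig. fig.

6.3 K

Areal heat capacity C = ρ c_p D = 999 × 4190 × 21.4 = 8.96×10^7 J/(m^2 K).
Angular frequency ω = 2π / T = 2π / 3.15×10^7 s = 1.99×10^-7 s⁻¹.
√((Cω)² + λ²) = √((17.8)² + 16.8²) = 24.5 W/(m²·K).
Amplitude A = F₀ / √((Cω)²+λ²) = 155 / 24.5 = 6.32 K.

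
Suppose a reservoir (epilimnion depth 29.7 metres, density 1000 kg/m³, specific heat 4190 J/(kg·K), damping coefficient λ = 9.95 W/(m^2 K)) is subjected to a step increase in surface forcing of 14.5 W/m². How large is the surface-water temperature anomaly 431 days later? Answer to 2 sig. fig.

Areal heat capacity C = ρ c_p D = 1000 × 4190 × 29.7 = 1.24×10^8 J/(m²·K).
τ = C / λ = 1.24×10^8 / 9.95 = 1.25×10^7 s.
Equilibrium anomaly ΔT_eq = F / λ = 14.5 / 9.95 = 1.46 K.
t = 431 days = 3.72×10^7 s, so t/τ = 2.98.
ΔT(t) = ΔT_eq (1 − e^(−t/τ)) = 1.46 × (1 − e^−2.98) = 1.38 K.

1.4 K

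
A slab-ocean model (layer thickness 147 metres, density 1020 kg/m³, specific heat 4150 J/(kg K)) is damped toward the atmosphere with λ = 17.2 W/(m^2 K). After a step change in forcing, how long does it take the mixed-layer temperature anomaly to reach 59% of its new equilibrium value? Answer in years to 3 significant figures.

1.02 years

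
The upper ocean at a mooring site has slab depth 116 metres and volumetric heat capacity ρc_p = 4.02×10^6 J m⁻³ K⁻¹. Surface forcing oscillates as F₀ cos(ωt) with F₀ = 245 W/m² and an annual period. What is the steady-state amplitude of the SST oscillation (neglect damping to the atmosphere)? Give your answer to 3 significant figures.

Areal heat capacity C = ρc_p × D = 4.02×10^6 × 116 = 4.66×10^8 J/(m^2 K).
Angular frequency ω = 2π / T = 2π / 3.15×10^7 s = 1.99×10^-7 s⁻¹.
Cω = 4.66×10^8 × 1.99×10^-7 = 92.9 W/(m²·K).
Amplitude A = F₀ / (Cω) = 245 / 92.9 = 2.64 K.

2.64 K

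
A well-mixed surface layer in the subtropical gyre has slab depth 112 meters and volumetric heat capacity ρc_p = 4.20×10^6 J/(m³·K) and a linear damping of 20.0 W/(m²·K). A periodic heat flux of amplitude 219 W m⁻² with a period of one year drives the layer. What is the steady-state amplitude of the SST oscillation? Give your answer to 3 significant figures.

2.29 K

Areal heat capacity C = ρc_p × D = 4.20×10^6 × 112 = 4.70×10^8 J/(m^2 K).
Angular frequency ω = 2π / T = 2π / 3.15×10^7 s = 1.99×10^-7 s⁻¹.
√((Cω)² + λ²) = √((93.7)² + 20.0²) = 95.8 W/(m²·K).
Amplitude A = F₀ / √((Cω)²+λ²) = 219 / 95.8 = 2.29 K.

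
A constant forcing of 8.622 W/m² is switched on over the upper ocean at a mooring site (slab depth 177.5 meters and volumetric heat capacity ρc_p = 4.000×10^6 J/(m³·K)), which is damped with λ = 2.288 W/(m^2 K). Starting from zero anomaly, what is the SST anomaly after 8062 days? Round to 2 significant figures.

Areal heat capacity C = ρc_p × D = 4.000×10^6 × 177.5 = 7.10×10^8 J/(m^2 K).
τ = C / λ = 7.10×10^8 / 2.288 = 3.10×10^8 s.
Equilibrium anomaly ΔT_eq = F / λ = 8.622 / 2.288 = 3.77 K.
t = 8062 days = 6.97×10^8 s, so t/τ = 2.24.
ΔT(t) = ΔT_eq (1 − e^(−t/τ)) = 3.77 × (1 − e^−2.24) = 3.37 K.

3.4 K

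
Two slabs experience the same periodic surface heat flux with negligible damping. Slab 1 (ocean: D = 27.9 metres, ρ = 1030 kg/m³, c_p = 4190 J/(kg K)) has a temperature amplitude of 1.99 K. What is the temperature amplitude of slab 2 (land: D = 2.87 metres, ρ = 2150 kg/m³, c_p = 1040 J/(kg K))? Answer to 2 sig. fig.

37 K

C_ocean = 1.20×10^8 J/(m²·K); C_land = 6.42×10^6 J/(m²·K).
A ∝ 1/C ⇒ A_land = A_ocean × C_ocean/C_land = 1.99 × 18.8 = 37.3 K.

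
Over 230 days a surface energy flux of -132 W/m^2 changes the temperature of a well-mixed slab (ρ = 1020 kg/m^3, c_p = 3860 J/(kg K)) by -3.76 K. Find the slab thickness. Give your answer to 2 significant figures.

Heat input Q = F Δt = -132 × 1.99×10^7 s = -2.62×10^9 J/m².
Required areal heat capacity C = Q / ΔT = 6.98×10^8 J/(m²·K).
Depth D = C / (ρ c_p) = 6.98×10^8 / (1020 × 3860) = 177 m.

180 m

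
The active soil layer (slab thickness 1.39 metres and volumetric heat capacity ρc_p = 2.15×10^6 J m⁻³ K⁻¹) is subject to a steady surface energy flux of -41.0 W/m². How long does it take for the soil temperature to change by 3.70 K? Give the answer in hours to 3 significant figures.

74.9 hours

Areal heat capacity C = ρc_p × D = 2.15×10^6 × 1.39 = 2.99×10^6 J/(m²·K).
Time required: Δt = C ΔT / F = 2.99×10^6 × -3.70 / -41.0 = 2.70×10^5 s.
In hours: 2.70×10^5 s / (3600 s/hour) = 74.9 hours.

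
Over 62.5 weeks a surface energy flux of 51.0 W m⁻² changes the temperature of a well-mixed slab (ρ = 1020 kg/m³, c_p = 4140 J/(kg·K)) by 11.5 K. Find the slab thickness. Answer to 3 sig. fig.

Heat input Q = F Δt = 51.0 × 3.78×10^7 s = 1.93×10^9 J/m².
Required areal heat capacity C = Q / ΔT = 1.68×10^8 J/(m²·K).
Depth D = C / (ρ c_p) = 1.68×10^8 / (1020 × 4140) = 39.7 m.

39.7 m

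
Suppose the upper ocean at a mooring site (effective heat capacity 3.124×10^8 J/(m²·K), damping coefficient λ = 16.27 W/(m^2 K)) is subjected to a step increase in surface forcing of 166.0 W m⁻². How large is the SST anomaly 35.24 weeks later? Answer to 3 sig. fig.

Areal heat capacity C = 3.124×10^8 J/(m²·K) (given).
τ = C / λ = 3.12×10^8 / 16.27 = 1.92×10^7 s.
Equilibrium anomaly ΔT_eq = F / λ = 166.0 / 16.27 = 10.2 K.
t = 35.24 weeks = 2.13×10^7 s, so t/τ = 1.11.
ΔT(t) = ΔT_eq (1 − e^(−t/τ)) = 10.2 × (1 − e^−1.11) = 6.84 K.

6.84 K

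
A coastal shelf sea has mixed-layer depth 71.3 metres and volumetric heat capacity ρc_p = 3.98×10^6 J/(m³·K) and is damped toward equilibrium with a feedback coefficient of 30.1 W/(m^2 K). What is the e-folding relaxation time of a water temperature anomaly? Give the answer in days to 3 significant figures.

109 days

Areal heat capacity C = ρc_p × D = 3.98×10^6 × 71.3 = 2.84×10^8 J/(m²·K).
Relaxation time τ = C / λ = 2.84×10^8 / 30.1 = 9.43×10^6 s.
In days: 9.43×10^6 s / (86400 s/day) = 109 days.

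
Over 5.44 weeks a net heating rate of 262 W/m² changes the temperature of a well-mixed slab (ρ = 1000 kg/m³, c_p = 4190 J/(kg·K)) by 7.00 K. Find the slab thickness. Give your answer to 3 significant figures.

29.4 m

Heat input Q = F Δt = 262 × 3.29×10^6 s = 8.62×10^8 J/m².
Required areal heat capacity C = Q / ΔT = 1.23×10^8 J/(m²·K).
Depth D = C / (ρ c_p) = 1.23×10^8 / (1000 × 4190) = 29.4 m.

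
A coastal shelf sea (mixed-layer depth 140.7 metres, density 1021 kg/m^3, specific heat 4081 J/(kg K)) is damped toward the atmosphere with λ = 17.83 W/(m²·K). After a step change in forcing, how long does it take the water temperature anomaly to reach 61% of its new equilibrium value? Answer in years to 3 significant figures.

Areal heat capacity C = ρ c_p D = 1021 × 4081 × 140.7 = 5.86×10^8 J/(m²·K).
τ = C / λ = 5.86×10^8 / 17.83 = 3.29×10^7 s.
Fraction reached: 1 − e^(−t/τ) = 0.61 ⇒ t = −τ ln(1 − 0.61) = τ × 0.942.
t = 3.10×10^7 s = 0.981 years.

0.981 years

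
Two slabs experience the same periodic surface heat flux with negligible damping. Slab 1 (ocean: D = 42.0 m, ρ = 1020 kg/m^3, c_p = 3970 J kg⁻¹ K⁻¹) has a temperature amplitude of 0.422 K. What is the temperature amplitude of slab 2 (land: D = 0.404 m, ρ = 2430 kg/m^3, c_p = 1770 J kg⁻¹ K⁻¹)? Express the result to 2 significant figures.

41 K

C_ocean = 1.70×10^8 J/(m²·K); C_land = 1.74×10^6 J/(m²·K).
A ∝ 1/C ⇒ A_land = A_ocean × C_ocean/C_land = 0.422 × 97.9 = 41.3 K.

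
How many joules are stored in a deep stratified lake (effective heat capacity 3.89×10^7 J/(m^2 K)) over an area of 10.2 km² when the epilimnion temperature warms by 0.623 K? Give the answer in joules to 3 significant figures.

2.47×10^14 J

Areal heat capacity C = 3.89×10^7 J/(m^2 K) (given).
Heat per unit area: q = C ΔT = 3.89×10^7 × 0.623 = 2.42×10^7 J/m².
Total heat: Q = q × A = 2.42×10^7 × (10.2 × 10⁶ m²) = 2.47×10^14 J.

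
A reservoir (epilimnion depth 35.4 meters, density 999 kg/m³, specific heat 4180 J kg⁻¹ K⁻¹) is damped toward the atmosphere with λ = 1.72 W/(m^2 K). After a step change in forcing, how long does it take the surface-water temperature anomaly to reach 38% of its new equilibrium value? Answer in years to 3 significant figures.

Areal heat capacity C = ρ c_p D = 999 × 4180 × 35.4 = 1.48×10^8 J/(m²·K).
τ = C / λ = 1.48×10^8 / 1.72 = 8.59×10^7 s.
Fraction reached: 1 − e^(−t/τ) = 0.38 ⇒ t = −τ ln(1 − 0.38) = τ × 0.478.
t = 4.11×10^7 s = 1.30 years.

1.30 years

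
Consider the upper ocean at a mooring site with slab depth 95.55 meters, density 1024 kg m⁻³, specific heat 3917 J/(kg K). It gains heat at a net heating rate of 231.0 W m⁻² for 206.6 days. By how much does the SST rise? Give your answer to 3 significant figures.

Areal heat capacity C = ρ c_p D = 1024 × 3917 × 95.55 = 3.83×10^8 J m⁻² K⁻¹.
Net heat input Q = F Δt = 231.0 × (206.6 days × 86400 s/day) = 4.12×10^9 J/m².
ΔT = Q / C = 4.12×10^9 / 3.83×10^8 = 10.8 K.

10.8 K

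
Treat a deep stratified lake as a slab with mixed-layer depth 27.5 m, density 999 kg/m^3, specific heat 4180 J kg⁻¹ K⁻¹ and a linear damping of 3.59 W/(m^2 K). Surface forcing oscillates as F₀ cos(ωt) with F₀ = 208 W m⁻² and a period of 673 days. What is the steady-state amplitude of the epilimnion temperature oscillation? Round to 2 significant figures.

16 K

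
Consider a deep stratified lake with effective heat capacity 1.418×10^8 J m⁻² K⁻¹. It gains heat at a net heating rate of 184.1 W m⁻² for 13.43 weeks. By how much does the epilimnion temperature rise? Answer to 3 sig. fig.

Areal heat capacity C = 1.418×10^8 J m⁻² K⁻¹ (given).
Net heat input Q = F Δt = 184.1 × (13.43 weeks × 6.048×10^5 s/week) = 1.50×10^9 J/m².
ΔT = Q / C = 1.50×10^9 / 1.42×10^8 = 10.5 K.

10.5 K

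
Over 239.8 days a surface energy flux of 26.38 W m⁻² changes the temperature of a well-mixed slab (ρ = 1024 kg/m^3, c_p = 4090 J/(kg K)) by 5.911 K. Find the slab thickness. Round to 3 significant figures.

22.1 m

Heat input Q = F Δt = 26.38 × 2.07×10^7 s = 5.47×10^8 J/m².
Required areal heat capacity C = Q / ΔT = 9.25×10^7 J/(m²·K).
Depth D = C / (ρ c_p) = 9.25×10^7 / (1024 × 4090) = 22.1 m.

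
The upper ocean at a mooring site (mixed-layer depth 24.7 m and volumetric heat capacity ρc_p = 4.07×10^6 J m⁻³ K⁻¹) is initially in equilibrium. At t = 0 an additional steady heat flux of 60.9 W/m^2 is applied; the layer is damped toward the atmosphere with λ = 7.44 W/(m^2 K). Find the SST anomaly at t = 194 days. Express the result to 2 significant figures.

5.8 K

Areal heat capacity C = ρc_p × D = 4.07×10^6 × 24.7 = 1.01×10^8 J/(m²·K).
τ = C / λ = 1.01×10^8 / 7.44 = 1.35×10^7 s.
Equilibrium anomaly ΔT_eq = F / λ = 60.9 / 7.44 = 8.19 K.
t = 194 days = 1.68×10^7 s, so t/τ = 1.24.
ΔT(t) = ΔT_eq (1 − e^(−t/τ)) = 8.19 × (1 − e^−1.24) = 5.82 K.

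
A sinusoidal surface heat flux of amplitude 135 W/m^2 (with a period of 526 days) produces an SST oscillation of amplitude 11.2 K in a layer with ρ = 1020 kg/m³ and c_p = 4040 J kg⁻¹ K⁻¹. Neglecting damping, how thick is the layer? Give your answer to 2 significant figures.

21 m

ω = 2π / 4.54×10^7 s = 1.38×10^-7 s⁻¹.
Required C = F₀ / (A ω) = 135 / (11.2 × 1.38×10^-7) = 8.72×10^7 J/(m²·K).
D = C / (ρ c_p) = 8.72×10^7 / (1020 × 4040) = 21.2 m.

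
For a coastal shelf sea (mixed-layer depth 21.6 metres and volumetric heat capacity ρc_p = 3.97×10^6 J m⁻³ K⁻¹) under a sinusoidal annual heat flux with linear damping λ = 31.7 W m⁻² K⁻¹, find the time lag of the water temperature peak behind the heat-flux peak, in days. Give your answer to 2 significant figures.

Areal heat capacity C = ρc_p × D = 3.97×10^6 × 21.6 = 8.58×10^7 J m⁻² K⁻¹.
ω = 2π / 3.15×10^7 s = 1.99×10^-7 s⁻¹.
Phase lag φ = arctan(Cω/λ) = arctan(17.1/31.7) = 0.494 rad.
Time lag = φ / ω = 0.494 / 1.99×10^-7 = 2.48×10^6 s = 28.7 days.

29 days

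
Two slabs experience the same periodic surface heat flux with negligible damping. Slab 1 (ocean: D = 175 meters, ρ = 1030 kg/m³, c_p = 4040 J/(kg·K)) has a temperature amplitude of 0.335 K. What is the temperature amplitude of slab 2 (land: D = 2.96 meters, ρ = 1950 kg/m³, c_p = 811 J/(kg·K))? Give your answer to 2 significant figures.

C_ocean = 7.28×10^8 J/(m²·K); C_land = 4.68×10^6 J/(m²·K).
A ∝ 1/C ⇒ A_land = A_ocean × C_ocean/C_land = 0.335 × 156 = 52.1 K.

52 K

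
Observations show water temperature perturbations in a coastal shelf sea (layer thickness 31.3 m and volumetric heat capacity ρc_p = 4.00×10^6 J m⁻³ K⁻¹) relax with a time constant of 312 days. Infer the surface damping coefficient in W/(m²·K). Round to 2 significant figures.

4.6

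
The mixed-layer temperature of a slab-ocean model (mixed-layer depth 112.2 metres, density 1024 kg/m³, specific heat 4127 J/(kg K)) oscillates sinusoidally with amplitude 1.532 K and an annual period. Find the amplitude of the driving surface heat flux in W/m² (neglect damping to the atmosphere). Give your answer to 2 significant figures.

Areal heat capacity C = ρ c_p D = 1024 × 4127 × 112.2 = 4.74×10^8 J/(m²·K).
ω = 2π / 3.15×10^7 s = 1.99×10^-7 s⁻¹.
Cω = 4.74×10^8 × 1.99×10^-7 = 94.5 W/(m²·K).
F₀ = A × Cω = 1.532 × 94.5 = 145 W/m².

140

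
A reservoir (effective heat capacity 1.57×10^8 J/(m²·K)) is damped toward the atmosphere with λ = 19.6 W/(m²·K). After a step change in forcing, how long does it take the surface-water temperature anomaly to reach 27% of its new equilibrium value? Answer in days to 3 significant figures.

29.2 days

Areal heat capacity C = 1.57×10^8 J/(m²·K) (given).
τ = C / λ = 1.57×10^8 / 19.6 = 8.01×10^6 s.
Fraction reached: 1 − e^(−t/τ) = 0.27 ⇒ t = −τ ln(1 − 0.27) = τ × 0.315.
t = 2.52×10^6 s = 29.2 days.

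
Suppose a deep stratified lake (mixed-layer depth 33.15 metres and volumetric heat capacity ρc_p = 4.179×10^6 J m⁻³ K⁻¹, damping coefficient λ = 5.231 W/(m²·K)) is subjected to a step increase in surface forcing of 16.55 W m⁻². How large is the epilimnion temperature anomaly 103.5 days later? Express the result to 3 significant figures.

0.907 K

Areal heat capacity C = ρc_p × D = 4.179×10^6 × 33.15 = 1.39×10^8 J/(m^2 K).
τ = C / λ = 1.39×10^8 / 5.231 = 2.65×10^7 s.
Equilibrium anomaly ΔT_eq = F / λ = 16.55 / 5.231 = 3.16 K.
t = 103.5 days = 8.94×10^6 s, so t/τ = 0.338.
ΔT(t) = ΔT_eq (1 − e^(−t/τ)) = 3.16 × (1 − e^−0.338) = 0.907 K.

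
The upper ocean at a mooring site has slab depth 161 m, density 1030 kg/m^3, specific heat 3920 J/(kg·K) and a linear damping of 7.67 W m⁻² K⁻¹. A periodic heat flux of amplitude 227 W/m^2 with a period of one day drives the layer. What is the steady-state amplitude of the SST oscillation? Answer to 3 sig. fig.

0.00480 K

Areal heat capacity C = ρ c_p D = 1030 × 3920 × 161 = 6.50×10^8 J/(m^2 K).
Angular frequency ω = 2π / T = 2π / 86400 s = 7.27×10^-5 s⁻¹.
√((Cω)² + λ²) = √((47300)² + 7.67²) = 47300 W/(m²·K).
Amplitude A = F₀ / √((Cω)²+λ²) = 227 / 47300 = 0.00480 K.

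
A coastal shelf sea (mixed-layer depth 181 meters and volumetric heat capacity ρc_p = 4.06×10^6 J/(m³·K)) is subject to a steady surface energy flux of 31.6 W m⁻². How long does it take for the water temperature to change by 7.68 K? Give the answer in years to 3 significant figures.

5.66 years

Areal heat capacity C = ρc_p × D = 4.06×10^6 × 181 = 7.35×10^8 J/(m²·K).
Time required: Δt = C ΔT / F = 7.35×10^8 × 7.68 / 31.6 = 1.79×10^8 s.
In years: 1.79×10^8 s / (3.156×10^7 s/year) = 5.66 years.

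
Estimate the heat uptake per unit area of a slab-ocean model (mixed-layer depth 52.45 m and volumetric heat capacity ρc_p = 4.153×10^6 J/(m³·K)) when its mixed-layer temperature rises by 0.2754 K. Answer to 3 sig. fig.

Areal heat capacity C = ρc_p × D = 4.153×10^6 × 52.45 = 2.18×10^8 J/(m^2 K).
ΔQ = C ΔT = 2.18×10^8 × 0.2754 = 6.00×10^7 J/m².

6.00×10^7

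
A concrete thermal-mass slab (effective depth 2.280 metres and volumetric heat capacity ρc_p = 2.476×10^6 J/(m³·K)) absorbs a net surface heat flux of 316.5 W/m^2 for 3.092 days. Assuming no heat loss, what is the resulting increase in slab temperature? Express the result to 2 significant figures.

15 K

Areal heat capacity C = ρc_p × D = 2.476×10^6 × 2.280 = 5.65×10^6 J/(m²·K).
Net heat input Q = F Δt = 316.5 × (3.092 days × 86400 s/day) = 8.46×10^7 J/m².
ΔT = Q / C = 8.46×10^7 / 5.65×10^6 = 15.0 K.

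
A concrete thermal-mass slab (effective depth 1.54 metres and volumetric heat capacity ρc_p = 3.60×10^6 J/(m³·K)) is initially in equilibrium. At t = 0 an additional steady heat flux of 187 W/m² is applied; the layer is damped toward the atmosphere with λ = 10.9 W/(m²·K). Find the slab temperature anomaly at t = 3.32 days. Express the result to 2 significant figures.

Areal heat capacity C = ρc_p × D = 3.60×10^6 × 1.54 = 5.54×10^6 J/(m²·K).
τ = C / λ = 5.54×10^6 / 10.9 = 5.09×10^5 s.
Equilibrium anomaly ΔT_eq = F / λ = 187 / 10.9 = 17.2 K.
t = 3.32 days = 2.87×10^5 s, so t/τ = 0.564.
ΔT(t) = ΔT_eq (1 − e^(−t/τ)) = 17.2 × (1 − e^−0.564) = 7.40 K.

7.4 K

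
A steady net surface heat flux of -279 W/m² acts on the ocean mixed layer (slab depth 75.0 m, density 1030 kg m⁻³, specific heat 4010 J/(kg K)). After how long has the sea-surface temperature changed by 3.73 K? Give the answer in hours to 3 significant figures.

Areal heat capacity C = ρ c_p D = 1030 × 4010 × 75.0 = 3.10×10^8 J m⁻² K⁻¹.
Time required: Δt = C ΔT / F = 3.10×10^8 × -3.73 / -279 = 4.14×10^6 s.
In hours: 4.14×10^6 s / (3600 s/hour) = 1150 hours.

1150 hours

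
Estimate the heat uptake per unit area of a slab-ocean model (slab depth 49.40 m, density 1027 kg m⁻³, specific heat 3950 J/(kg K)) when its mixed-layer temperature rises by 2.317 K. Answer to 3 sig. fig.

4.64×10^8

Areal heat capacity C = ρ c_p D = 1027 × 3950 × 49.40 = 2.00×10^8 J/(m^2 K).
ΔQ = C ΔT = 2.00×10^8 × 2.317 = 4.64×10^8 J/m².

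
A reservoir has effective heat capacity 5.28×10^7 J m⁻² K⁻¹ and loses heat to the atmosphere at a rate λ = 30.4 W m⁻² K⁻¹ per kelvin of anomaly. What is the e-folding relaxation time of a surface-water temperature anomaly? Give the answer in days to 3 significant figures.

20.1 days

Areal heat capacity C = 5.28×10^7 J m⁻² K⁻¹ (given).
Relaxation time τ = C / λ = 5.28×10^7 / 30.4 = 1.74×10^6 s.
In days: 1.74×10^6 s / (86400 s/day) = 20.1 days.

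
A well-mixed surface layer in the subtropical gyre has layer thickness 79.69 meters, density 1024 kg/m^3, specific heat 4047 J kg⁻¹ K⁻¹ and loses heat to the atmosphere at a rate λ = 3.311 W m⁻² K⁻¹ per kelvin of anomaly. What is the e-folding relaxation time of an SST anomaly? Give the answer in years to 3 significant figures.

3.16 years

Areal heat capacity C = ρ c_p D = 1024 × 4047 × 79.69 = 3.30×10^8 J m⁻² K⁻¹.
Relaxation time τ = C / λ = 3.30×10^8 / 3.311 = 9.97×10^7 s.
In years: 9.97×10^7 s / (3.156×10^7 s/year) = 3.16 years.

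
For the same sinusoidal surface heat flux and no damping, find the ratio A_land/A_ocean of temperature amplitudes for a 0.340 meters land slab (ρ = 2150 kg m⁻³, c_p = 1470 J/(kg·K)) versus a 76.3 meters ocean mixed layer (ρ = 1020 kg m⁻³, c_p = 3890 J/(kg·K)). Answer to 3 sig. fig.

282

C_ocean = 1020 × 3890 × 76.3 = 3.03×10^8 J/(m²·K).
C_land = 2150 × 1470 × 0.340 = 1.07×10^6 J/(m²·K).
Undamped amplitude ∝ 1/C, so A_land/A_ocean = C_ocean/C_land = 282.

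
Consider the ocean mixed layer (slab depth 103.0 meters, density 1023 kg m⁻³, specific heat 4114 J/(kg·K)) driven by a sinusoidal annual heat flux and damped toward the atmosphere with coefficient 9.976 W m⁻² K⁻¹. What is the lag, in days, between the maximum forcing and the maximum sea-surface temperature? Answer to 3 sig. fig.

84.6 days

Areal heat capacity C = ρ c_p D = 1023 × 4114 × 103.0 = 4.33×10^8 J/(m²·K).
ω = 2π / 3.15×10^7 s = 1.99×10^-7 s⁻¹.
Phase lag φ = arctan(Cω/λ) = arctan(86.4/9.976) = 1.46 rad.
Time lag = φ / ω = 1.46 / 1.99×10^-7 = 7.31×10^6 s = 84.6 days.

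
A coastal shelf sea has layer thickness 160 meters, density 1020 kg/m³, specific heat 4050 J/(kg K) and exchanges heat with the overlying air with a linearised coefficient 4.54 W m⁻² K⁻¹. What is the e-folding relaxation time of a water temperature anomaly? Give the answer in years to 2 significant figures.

4.6 years

Areal heat capacity C = ρ c_p D = 1020 × 4050 × 160 = 6.61×10^8 J/(m^2 K).
Relaxation time τ = C / λ = 6.61×10^8 / 4.54 = 1.46×10^8 s.
In years: 1.46×10^8 s / (3.156×10^7 s/year) = 4.61 years.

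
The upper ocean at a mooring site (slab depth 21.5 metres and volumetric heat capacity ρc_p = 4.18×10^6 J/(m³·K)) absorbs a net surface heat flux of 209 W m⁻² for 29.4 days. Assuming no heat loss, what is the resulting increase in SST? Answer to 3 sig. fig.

5.91 K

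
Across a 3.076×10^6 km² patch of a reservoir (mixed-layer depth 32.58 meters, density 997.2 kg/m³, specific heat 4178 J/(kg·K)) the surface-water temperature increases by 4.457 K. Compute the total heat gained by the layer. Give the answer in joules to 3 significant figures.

1.86×10^21 J

Areal heat capacity C = ρ c_p D = 997.2 × 4178 × 32.58 = 1.36×10^8 J/(m^2 K).
Heat per unit area: q = C ΔT = 1.36×10^8 × 4.457 = 6.05×10^8 J/m².
Total heat: Q = q × A = 6.05×10^8 × (3.076×10^6 × 10⁶ m²) = 1.86×10^21 J.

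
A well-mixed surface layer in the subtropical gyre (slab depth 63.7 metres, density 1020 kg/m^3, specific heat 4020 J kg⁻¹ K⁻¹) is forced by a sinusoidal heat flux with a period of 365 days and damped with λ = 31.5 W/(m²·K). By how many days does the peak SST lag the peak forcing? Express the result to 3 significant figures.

59.6 days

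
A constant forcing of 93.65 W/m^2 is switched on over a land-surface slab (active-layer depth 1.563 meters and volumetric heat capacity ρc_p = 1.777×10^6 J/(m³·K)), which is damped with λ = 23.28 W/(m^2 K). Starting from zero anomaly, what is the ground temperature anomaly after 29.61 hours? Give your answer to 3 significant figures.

2.38 K

Areal heat capacity C = ρc_p × D = 1.777×10^6 × 1.563 = 2.78×10^6 J/(m^2 K).
τ = C / λ = 2.78×10^6 / 23.28 = 1.19×10^5 s.
Equilibrium anomaly ΔT_eq = F / λ = 93.65 / 23.28 = 4.02 K.
t = 29.61 hours = 1.07×10^5 s, so t/τ = 0.893.
ΔT(t) = ΔT_eq (1 − e^(−t/τ)) = 4.02 × (1 − e^−0.893) = 2.38 K.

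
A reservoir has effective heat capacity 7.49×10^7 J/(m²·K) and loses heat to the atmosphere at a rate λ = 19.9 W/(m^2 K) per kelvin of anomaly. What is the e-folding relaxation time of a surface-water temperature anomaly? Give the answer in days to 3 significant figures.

43.6 days

Areal heat capacity C = 7.49×10^7 J/(m²·K) (given).
Relaxation time τ = C / λ = 7.49×10^7 / 19.9 = 3.76×10^6 s.
In days: 3.76×10^6 s / (86400 s/day) = 43.6 days.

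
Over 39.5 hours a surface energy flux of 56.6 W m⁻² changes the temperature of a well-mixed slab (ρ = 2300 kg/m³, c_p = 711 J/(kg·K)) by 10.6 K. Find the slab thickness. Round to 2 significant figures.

0.46 m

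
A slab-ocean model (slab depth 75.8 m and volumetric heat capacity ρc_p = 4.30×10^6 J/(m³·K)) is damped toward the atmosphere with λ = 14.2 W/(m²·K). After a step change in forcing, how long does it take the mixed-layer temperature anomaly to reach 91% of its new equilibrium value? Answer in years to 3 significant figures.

1.75 years

Areal heat capacity C = ρc_p × D = 4.30×10^6 × 75.8 = 3.26×10^8 J/(m²·K).
τ = C / λ = 3.26×10^8 / 14.2 = 2.30×10^7 s.
Fraction reached: 1 − e^(−t/τ) = 0.91 ⇒ t = −τ ln(1 − 0.91) = τ × 2.41.
t = 5.53×10^7 s = 1.75 years.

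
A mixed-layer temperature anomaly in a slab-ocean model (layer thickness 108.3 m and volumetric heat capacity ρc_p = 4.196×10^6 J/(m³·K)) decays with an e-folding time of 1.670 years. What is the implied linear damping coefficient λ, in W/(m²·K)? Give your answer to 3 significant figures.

8.62

Areal heat capacity C = ρc_p × D = 4.196×10^6 × 108.3 = 4.54×10^8 J m⁻² K⁻¹.
τ = 1.670 years = 5.27×10^7 s.
λ = C / τ = 4.54×10^8 / 5.27×10^7 = 8.62 W/(m²·K).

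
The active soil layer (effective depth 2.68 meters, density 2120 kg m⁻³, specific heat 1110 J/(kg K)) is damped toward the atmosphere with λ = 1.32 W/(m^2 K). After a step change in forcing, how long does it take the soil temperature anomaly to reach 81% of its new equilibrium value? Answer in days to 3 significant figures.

Areal heat capacity C = ρ c_p D = 2120 × 1110 × 2.68 = 6.31×10^6 J/(m²·K).
τ = C / λ = 6.31×10^6 / 1.32 = 4.78×10^6 s.
Fraction reached: 1 − e^(−t/τ) = 0.81 ⇒ t = −τ ln(1 − 0.81) = τ × 1.66.
t = 7.93×10^6 s = 91.8 days.

91.8 days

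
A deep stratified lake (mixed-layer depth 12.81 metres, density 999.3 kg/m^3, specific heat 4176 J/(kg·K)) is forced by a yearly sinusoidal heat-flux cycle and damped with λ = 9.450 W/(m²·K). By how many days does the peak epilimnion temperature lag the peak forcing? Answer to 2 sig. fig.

49 days

Areal heat capacity C = ρ c_p D = 999.3 × 4176 × 12.81 = 5.35×10^7 J/(m²·K).
ω = 2π / 3.15×10^7 s = 1.99×10^-7 s⁻¹.
Phase lag φ = arctan(Cω/λ) = arctan(10.7/9.450) = 0.845 rad.
Time lag = φ / ω = 0.845 / 1.99×10^-7 = 4.24×10^6 s = 49.1 days.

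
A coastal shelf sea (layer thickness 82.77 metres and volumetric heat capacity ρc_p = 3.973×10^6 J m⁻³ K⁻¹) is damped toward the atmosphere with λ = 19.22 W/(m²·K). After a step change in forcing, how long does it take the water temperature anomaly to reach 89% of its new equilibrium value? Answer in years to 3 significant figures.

1.20 years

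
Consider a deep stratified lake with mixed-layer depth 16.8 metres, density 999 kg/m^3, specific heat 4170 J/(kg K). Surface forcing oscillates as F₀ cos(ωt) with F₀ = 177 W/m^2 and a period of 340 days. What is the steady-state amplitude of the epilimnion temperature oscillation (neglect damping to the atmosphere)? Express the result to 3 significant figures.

Areal heat capacity C = ρ c_p D = 999 × 4170 × 16.8 = 7.00×10^7 J m⁻² K⁻¹.
Angular frequency ω = 2π / T = 2π / 2.94×10^7 s = 2.14×10^-7 s⁻¹.
Cω = 7.00×10^7 × 2.14×10^-7 = 15.0 W/(m²·K).
Amplitude A = F₀ / (Cω) = 177 / 15.0 = 11.8 K.

11.8 K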